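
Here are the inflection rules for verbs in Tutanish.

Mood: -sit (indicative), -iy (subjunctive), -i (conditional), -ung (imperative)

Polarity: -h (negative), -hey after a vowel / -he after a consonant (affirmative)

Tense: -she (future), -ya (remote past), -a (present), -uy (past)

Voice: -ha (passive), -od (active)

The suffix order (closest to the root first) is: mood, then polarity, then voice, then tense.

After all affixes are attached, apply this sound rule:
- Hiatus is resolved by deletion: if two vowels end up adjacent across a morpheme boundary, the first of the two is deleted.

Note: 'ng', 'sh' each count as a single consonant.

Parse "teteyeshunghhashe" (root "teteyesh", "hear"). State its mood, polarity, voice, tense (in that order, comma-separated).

imperative, negative, passive, future

Segment: teteyesh-ung-h-ha-she.
mood: -ung → imperative.
polarity: -h → negative.
voice: -ha → passive.
tense: -she → future.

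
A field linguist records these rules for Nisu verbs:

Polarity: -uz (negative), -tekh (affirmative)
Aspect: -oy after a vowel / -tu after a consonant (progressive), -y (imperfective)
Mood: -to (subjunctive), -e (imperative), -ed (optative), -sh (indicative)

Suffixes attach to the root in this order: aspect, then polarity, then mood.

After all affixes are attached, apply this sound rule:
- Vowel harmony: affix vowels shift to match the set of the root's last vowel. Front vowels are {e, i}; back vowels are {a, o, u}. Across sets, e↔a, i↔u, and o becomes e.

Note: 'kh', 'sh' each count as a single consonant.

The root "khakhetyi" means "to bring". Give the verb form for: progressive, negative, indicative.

khakhetyieyizsh

Attach aspect progressive -oy (after vowel 'i') → khakhetyioy.
Attach polarity negative -uz → khakhetyioyuz.
Attach mood indicative -sh → khakhetyioyuzsh.
Apply vowel harmony: khakhetyioyuzsh → khakhetyieyizsh.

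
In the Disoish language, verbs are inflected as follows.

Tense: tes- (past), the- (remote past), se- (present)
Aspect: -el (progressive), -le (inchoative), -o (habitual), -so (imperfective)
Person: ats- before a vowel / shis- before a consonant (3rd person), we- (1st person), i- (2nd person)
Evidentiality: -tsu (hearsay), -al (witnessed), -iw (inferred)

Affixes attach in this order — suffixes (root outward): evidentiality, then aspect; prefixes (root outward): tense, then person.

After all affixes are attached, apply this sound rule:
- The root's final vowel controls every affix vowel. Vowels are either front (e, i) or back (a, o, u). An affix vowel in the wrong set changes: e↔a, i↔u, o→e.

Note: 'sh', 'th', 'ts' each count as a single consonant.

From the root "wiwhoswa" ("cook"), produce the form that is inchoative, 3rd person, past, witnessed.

shustaswiwhoswaalla

Attach evidentiality witnessed -al → wiwhoswaal.
Attach tense past tes- → teswiwhoswaal.
Attach person 3rd person shis- (before consonant 't') → shisteswiwhoswaal.
Attach aspect inchoative -le → shisteswiwhoswaalle.
Apply vowel harmony: shisteswiwhoswaalle → shustaswiwhoswaalla.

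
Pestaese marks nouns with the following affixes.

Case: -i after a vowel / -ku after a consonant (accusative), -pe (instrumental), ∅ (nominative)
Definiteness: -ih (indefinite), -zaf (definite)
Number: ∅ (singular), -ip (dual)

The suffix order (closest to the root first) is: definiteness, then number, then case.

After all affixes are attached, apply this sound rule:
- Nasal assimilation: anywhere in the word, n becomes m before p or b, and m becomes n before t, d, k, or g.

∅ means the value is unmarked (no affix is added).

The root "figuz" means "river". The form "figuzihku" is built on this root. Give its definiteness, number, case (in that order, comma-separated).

Segment: figuz-ih-ku.
definiteness: -ih → indefinite.
number: ∅ → singular.
case: -i/ku → accusative.

indefinite, singular, accusative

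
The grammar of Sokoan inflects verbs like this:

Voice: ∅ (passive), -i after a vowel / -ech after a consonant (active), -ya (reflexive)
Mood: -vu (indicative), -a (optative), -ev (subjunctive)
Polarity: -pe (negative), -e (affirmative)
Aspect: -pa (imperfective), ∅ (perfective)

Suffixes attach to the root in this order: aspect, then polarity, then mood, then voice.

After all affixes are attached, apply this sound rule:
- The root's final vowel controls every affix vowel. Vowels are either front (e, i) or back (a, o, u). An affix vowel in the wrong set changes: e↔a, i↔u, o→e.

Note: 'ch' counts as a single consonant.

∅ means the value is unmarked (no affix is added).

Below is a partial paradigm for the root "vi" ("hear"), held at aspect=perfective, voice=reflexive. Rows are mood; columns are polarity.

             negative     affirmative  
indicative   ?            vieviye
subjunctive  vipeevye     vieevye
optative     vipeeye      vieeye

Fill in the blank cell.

vipeviye

aspect = perfective: zero marking, form stays vi.
Attach polarity negative -pe → vipe.
Attach mood indicative -vu → vipevu.
Attach voice reflexive -ya → vipevuya.
Apply vowel harmony: vipevuya → vipeviye.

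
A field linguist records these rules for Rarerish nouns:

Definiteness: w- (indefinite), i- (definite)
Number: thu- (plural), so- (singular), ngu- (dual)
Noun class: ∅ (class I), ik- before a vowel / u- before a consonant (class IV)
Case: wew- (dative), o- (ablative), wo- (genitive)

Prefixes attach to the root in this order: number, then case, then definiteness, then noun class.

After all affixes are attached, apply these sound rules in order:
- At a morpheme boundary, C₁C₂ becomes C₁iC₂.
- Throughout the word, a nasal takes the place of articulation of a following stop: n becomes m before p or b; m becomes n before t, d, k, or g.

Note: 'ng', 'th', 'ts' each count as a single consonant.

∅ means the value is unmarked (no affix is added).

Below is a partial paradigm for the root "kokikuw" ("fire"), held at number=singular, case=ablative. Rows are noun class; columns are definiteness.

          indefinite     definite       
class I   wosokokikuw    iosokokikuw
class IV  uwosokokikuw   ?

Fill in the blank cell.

ikiosokokikuw

Attach number singular so- → sokokikuw.
Attach case ablative o- → osokokikuw.
Attach definiteness definite i- → iosokokikuw.
Attach noun class class IV ik- (before vowel 'i') → ikiosokokikuw.
Epenthesis: no change.
Nasal assimilation: no change.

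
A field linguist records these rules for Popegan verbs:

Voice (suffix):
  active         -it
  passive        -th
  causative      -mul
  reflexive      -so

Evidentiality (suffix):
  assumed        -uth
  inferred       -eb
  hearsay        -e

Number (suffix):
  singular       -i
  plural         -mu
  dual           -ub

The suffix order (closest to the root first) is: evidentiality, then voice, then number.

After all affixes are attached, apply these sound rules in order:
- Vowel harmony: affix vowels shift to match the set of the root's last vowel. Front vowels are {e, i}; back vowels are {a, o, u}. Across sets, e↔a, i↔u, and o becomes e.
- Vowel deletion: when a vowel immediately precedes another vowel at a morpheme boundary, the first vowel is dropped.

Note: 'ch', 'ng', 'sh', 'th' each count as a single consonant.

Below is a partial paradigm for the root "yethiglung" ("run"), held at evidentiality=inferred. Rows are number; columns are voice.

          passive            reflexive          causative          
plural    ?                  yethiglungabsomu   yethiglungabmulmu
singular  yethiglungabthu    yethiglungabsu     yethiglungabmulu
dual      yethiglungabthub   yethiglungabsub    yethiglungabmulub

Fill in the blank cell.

yethiglungabthmu

Attach evidentiality inferred -eb → yethiglungeb.
Attach voice passive -th → yethiglungebth.
Attach number plural -mu → yethiglungebthmu.
Apply vowel harmony: yethiglungebthmu → yethiglungabthmu.
Vowel deletion: no change.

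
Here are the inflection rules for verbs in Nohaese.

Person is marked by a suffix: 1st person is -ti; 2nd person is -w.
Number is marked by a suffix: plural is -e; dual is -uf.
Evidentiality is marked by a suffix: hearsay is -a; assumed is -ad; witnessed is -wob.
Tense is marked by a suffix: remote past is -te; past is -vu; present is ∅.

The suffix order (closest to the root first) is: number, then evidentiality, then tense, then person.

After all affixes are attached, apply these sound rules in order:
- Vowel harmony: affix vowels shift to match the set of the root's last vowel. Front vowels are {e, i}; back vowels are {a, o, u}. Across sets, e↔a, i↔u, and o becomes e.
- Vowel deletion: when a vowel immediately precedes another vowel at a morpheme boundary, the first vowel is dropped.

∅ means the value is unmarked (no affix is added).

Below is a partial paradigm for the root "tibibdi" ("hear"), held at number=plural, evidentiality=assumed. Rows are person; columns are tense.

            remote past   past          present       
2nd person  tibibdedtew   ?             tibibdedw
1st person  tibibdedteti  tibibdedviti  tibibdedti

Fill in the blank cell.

Attach number plural -e → tibibdie.
Attach evidentiality assumed -ad → tibibdiead.
Attach tense past -vu → tibibdieadvu.
Attach person 2nd person -w → tibibdieadvuw.
Apply vowel harmony: tibibdieadvuw → tibibdieedviw.
Apply vowel deletion: tibibdieedviw → tibibdedviw.

tibibdedviw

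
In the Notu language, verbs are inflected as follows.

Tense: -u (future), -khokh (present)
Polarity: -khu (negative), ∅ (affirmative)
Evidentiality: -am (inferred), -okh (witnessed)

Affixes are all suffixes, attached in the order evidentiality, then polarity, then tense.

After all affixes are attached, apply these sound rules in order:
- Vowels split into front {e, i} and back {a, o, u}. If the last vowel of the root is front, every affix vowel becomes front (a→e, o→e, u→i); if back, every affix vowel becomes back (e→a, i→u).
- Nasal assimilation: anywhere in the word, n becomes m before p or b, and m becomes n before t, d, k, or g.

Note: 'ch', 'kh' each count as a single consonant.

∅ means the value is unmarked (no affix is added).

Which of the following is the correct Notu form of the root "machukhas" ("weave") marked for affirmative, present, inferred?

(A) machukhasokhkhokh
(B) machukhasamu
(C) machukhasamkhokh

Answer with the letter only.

C

Attach evidentiality inferred -am → machukhasam.
polarity = affirmative: zero marking, form stays machukhasam.
Attach tense present -khokh → machukhasamkhokh.
Vowel harmony: no change.
Nasal assimilation: no change.
So the correct form is machukhasamkhokh, option (C).
(B) machukhasamu is wrong: it uses future instead of present for tense.
(A) machukhasokhkhokh is wrong: it uses witnessed instead of inferred for evidentiality.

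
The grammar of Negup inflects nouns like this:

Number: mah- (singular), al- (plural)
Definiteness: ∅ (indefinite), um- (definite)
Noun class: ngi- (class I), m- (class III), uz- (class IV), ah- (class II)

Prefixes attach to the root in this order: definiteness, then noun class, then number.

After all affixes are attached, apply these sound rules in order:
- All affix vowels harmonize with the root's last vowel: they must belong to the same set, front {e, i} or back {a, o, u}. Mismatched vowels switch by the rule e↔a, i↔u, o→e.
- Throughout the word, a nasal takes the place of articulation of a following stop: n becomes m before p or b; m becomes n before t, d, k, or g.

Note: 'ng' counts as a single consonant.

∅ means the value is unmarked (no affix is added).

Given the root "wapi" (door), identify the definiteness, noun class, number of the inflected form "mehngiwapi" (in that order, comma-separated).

Segment: mah-ngi-wapi.
definiteness: ∅ → indefinite.
noun class: ngi- → class I.
number: mah- → singular.

indefinite, class I, singular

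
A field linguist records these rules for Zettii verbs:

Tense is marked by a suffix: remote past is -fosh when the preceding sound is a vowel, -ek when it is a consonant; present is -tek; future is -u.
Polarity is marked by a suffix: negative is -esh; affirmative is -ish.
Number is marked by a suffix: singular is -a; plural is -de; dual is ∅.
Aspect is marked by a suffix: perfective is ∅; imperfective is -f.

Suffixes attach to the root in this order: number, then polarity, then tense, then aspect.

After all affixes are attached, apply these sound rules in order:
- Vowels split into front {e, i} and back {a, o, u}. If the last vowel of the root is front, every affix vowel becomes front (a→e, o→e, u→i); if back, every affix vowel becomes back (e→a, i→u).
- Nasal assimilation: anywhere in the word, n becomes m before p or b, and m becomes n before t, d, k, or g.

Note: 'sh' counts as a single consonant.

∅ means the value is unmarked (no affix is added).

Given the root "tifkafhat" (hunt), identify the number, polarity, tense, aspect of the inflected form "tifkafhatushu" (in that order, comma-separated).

Segment: tifkafhat-ish-u.
number: ∅ → dual.
polarity: -ish → affirmative.
tense: -u → future.
aspect: ∅ → perfective.

dual, affirmative, future, perfective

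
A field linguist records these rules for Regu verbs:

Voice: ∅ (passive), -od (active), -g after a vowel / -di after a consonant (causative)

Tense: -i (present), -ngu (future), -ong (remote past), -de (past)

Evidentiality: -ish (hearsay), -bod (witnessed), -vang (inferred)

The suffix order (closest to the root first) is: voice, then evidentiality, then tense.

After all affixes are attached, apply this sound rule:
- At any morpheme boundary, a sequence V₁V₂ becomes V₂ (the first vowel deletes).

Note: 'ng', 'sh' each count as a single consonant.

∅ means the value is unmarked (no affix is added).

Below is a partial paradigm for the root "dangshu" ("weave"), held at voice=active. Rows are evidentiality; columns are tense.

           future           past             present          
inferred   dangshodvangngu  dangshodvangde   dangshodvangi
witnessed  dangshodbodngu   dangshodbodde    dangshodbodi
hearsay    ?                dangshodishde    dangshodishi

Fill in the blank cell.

Attach voice active -od → dangshuod.
Attach evidentiality hearsay -ish → dangshuodish.
Attach tense future -ngu → dangshuodishngu.
Apply vowel deletion: dangshuodishngu → dangshodishngu.

dangshodishngu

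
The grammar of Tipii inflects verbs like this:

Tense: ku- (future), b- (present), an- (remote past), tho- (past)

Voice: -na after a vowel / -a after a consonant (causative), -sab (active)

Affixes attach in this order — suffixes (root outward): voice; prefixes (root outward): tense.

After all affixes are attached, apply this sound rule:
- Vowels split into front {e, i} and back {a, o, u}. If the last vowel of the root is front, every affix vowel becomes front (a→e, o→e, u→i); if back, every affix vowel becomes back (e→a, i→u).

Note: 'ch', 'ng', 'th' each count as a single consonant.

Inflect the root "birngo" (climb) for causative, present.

Attach voice causative -na (after vowel 'o') → birngona.
Attach tense present b- → bbirngona.
Vowel harmony: no change.

bbirngona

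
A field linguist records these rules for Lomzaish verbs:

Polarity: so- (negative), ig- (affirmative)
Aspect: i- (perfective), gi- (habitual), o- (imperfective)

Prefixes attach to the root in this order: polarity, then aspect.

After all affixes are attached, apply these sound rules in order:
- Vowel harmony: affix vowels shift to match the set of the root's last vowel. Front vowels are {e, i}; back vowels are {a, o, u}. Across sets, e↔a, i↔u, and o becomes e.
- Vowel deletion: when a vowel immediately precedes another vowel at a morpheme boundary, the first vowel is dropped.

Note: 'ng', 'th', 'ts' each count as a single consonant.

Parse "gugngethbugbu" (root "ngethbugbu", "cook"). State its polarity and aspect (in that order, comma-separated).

affirmative, habitual

Segment: gi-ig-ngethbugbu.
polarity: ig- → affirmative.
aspect: gi- → habitual.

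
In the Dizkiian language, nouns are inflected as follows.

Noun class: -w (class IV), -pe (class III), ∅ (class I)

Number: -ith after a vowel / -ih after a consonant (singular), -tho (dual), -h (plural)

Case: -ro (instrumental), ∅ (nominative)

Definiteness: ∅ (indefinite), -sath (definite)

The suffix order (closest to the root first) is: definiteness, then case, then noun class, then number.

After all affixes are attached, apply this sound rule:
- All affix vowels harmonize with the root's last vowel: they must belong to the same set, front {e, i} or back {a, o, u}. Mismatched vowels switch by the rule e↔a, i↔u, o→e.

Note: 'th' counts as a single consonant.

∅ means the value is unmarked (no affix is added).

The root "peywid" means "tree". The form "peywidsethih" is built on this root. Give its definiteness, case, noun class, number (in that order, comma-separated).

Segment: peywid-sath-ih.
definiteness: -sath → definite.
case: ∅ → nominative.
noun class: ∅ → class I.
number: -ith/ih → singular.

definite, nominative, class I, singular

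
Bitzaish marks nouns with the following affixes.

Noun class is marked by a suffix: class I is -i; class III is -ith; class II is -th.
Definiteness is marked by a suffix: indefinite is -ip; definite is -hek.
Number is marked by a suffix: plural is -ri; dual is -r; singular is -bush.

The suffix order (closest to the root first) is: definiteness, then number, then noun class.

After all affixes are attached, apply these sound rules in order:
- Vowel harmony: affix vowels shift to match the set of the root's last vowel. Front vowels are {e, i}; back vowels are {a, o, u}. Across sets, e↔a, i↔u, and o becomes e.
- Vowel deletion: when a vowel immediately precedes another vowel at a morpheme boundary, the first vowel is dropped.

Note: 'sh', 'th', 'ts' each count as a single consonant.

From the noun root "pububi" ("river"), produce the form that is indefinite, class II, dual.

Attach definiteness indefinite -ip → pububiip.
Attach number dual -r → pububiipr.
Attach noun class class II -th → pububiiprth.
Vowel harmony: no change.
Apply vowel deletion: pububiiprth → pububiprth.

pububiprth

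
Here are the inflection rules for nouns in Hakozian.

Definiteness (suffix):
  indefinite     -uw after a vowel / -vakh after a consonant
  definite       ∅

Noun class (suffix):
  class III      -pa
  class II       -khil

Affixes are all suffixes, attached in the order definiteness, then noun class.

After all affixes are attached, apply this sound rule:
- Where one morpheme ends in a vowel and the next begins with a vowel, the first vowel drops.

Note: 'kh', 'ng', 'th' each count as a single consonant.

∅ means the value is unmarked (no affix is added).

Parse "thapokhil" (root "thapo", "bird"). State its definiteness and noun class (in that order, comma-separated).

definite, class II

Segment: thapo-khil.
definiteness: ∅ → definite.
noun class: -khil → class II.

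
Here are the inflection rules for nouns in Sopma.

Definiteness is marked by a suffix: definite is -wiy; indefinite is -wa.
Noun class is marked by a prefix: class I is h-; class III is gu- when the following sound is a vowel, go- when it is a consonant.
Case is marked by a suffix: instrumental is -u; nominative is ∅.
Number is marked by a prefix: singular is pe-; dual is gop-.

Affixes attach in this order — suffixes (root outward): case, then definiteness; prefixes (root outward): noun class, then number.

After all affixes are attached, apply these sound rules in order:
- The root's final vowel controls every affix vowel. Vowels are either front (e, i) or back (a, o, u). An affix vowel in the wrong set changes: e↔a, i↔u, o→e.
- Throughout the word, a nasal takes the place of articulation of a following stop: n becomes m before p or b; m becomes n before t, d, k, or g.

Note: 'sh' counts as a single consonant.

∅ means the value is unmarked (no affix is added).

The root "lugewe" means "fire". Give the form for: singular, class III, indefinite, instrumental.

pegelugeweiwe

Attach case instrumental -u → lugeweu.
Attach noun class class III go- (before consonant 'l') → golugeweu.
Attach number singular pe- → pegolugeweu.
Attach definiteness indefinite -wa → pegolugeweuwa.
Apply vowel harmony: pegolugeweuwa → pegelugeweiwe.
Nasal assimilation: no change.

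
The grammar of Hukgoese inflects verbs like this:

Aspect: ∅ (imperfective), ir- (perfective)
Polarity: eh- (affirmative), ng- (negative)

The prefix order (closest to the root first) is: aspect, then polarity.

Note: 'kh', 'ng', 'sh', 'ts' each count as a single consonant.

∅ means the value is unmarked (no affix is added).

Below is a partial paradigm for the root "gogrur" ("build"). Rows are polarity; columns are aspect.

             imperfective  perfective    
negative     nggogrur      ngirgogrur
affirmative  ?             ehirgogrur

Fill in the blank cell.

aspect = imperfective: zero marking, form stays gogrur.
Attach polarity affirmative eh- → ehgogrur.

ehgogrur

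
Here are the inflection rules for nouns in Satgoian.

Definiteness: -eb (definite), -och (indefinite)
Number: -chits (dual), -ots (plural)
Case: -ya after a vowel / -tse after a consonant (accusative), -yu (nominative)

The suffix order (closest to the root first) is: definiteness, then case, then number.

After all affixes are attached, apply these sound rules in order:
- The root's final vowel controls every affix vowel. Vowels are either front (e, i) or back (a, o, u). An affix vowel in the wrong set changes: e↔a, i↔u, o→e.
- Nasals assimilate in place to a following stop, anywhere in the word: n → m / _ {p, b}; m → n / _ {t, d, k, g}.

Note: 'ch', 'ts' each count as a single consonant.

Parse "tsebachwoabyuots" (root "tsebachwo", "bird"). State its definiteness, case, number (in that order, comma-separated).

definite, nominative, plural

Segment: tsebachwo-eb-yu-ots.
definiteness: -eb → definite.
case: -yu → nominative.
number: -ots → plural.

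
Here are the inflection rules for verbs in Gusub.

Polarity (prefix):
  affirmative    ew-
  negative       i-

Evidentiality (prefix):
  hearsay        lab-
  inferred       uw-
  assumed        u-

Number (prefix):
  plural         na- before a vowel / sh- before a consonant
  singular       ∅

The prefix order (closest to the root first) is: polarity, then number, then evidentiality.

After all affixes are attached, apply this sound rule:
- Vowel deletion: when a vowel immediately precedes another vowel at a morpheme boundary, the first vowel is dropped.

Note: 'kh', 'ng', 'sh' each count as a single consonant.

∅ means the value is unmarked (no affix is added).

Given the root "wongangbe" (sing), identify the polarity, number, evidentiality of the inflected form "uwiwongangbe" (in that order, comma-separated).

negative, singular, inferred

Segment: uw-i-wongangbe.
polarity: i- → negative.
number: ∅ → singular.
evidentiality: uw- → inferred.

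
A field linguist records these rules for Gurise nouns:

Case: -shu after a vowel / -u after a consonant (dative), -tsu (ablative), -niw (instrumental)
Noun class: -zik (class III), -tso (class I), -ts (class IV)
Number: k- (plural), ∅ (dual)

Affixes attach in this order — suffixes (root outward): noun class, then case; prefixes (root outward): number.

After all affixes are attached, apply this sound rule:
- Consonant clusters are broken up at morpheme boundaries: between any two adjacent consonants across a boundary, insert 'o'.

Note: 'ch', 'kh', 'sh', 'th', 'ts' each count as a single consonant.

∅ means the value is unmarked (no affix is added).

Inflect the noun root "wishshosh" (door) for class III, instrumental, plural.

kowishshoshozikoniw

Attach noun class class III -zik → wishshoshzik.
Attach number plural k- → kwishshoshzik.
Attach case instrumental -niw → kwishshoshzikniw.
Apply epenthesis: kwishshoshzikniw → kowishshoshozikoniw.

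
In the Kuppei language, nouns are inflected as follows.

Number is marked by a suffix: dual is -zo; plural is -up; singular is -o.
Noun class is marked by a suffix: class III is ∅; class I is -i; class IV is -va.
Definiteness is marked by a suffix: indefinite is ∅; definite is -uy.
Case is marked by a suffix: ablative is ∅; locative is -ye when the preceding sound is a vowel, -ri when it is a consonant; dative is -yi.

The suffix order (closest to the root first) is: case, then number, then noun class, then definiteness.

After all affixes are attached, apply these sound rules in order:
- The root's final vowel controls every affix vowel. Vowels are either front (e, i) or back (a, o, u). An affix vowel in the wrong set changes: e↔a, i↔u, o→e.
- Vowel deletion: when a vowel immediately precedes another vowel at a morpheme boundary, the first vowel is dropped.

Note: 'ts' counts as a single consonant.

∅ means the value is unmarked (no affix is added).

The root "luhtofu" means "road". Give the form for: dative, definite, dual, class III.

Attach case dative -yi → luhtofuyi.
Attach number dual -zo → luhtofuyizo.
noun class = class III: zero marking, form stays luhtofuyizo.
Attach definiteness definite -uy → luhtofuyizouy.
Apply vowel harmony: luhtofuyizouy → luhtofuyuzouy.
Apply vowel deletion: luhtofuyuzouy → luhtofuyuzuy.

luhtofuyuzuy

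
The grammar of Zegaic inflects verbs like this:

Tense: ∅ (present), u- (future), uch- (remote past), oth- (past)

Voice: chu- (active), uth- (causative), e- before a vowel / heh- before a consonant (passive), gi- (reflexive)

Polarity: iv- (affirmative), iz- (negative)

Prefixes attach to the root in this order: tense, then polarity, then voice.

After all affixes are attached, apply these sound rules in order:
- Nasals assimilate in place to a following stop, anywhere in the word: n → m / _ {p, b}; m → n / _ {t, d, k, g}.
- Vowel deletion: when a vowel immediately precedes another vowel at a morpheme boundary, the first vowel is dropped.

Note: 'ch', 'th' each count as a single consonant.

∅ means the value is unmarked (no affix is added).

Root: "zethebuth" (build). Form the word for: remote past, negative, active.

chizuchzethebuth

Attach tense remote past uch- → uchzethebuth.
Attach polarity negative iz- → izuchzethebuth.
Attach voice active chu- → chuizuchzethebuth.
Nasal assimilation: no change.
Apply vowel deletion: chuizuchzethebuth → chizuchzethebuth.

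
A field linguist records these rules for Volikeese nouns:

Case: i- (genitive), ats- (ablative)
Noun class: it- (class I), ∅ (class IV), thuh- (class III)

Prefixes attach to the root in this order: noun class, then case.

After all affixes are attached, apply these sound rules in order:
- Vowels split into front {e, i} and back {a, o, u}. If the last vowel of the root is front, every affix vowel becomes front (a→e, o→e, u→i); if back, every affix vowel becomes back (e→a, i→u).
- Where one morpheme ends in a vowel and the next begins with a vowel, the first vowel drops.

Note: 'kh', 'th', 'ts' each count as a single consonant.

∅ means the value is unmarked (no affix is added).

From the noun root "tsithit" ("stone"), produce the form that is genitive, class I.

Attach noun class class I it- → ittsithit.
Attach case genitive i- → iittsithit.
Vowel harmony: no change.
Apply vowel deletion: iittsithit → ittsithit.

ittsithit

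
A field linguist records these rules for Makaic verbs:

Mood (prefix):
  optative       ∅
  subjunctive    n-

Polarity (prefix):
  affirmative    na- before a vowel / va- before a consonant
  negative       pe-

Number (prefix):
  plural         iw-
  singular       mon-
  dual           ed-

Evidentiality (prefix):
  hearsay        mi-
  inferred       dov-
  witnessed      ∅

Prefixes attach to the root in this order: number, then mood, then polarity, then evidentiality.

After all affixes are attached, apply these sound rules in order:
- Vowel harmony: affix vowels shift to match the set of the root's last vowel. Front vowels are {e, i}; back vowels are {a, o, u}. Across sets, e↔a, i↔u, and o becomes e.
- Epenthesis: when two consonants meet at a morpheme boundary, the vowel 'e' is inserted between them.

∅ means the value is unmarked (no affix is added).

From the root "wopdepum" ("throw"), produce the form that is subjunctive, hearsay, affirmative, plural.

Attach number plural iw- → iwwopdepum.
Attach mood subjunctive n- → niwwopdepum.
Attach polarity affirmative va- (before consonant 'n') → vaniwwopdepum.
Attach evidentiality hearsay mi- → mivaniwwopdepum.
Apply vowel harmony: mivaniwwopdepum → muvanuwwopdepum.
Apply epenthesis: muvanuwwopdepum → muvanuwewopdepum.

muvanuwewopdepum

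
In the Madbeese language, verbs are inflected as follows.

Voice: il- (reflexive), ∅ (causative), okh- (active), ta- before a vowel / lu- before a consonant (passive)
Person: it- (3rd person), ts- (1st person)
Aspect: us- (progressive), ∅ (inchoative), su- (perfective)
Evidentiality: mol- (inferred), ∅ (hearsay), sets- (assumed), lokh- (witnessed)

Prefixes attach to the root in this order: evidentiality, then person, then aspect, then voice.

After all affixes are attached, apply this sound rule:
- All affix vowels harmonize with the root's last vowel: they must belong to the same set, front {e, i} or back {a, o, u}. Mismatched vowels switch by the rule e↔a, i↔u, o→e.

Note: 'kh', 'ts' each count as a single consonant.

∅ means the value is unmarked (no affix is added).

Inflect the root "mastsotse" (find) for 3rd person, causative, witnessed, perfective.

siitlekhmastsotse

Attach evidentiality witnessed lokh- → lokhmastsotse.
Attach person 3rd person it- → itlokhmastsotse.
Attach aspect perfective su- → suitlokhmastsotse.
voice = causative: zero marking, form stays suitlokhmastsotse.
Apply vowel harmony: suitlokhmastsotse → siitlekhmastsotse.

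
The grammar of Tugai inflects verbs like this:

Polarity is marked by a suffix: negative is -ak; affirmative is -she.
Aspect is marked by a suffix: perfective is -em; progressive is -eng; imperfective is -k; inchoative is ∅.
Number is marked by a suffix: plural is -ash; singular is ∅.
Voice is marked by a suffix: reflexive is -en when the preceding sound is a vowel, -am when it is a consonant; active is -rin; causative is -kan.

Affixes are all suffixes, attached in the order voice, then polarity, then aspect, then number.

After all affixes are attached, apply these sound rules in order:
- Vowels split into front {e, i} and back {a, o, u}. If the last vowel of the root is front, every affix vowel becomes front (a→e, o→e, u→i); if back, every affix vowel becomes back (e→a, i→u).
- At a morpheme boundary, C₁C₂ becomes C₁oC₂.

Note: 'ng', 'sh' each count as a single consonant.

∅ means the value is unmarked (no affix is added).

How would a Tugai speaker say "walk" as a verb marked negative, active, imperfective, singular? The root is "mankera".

mankerarunakok

Attach voice active -rin → mankerarin.
Attach polarity negative -ak → mankerarinak.
Attach aspect imperfective -k → mankerarinakk.
number = singular: zero marking, form stays mankerarinakk.
Apply vowel harmony: mankerarinakk → mankerarunakk.
Apply epenthesis: mankerarunakk → mankerarunakok.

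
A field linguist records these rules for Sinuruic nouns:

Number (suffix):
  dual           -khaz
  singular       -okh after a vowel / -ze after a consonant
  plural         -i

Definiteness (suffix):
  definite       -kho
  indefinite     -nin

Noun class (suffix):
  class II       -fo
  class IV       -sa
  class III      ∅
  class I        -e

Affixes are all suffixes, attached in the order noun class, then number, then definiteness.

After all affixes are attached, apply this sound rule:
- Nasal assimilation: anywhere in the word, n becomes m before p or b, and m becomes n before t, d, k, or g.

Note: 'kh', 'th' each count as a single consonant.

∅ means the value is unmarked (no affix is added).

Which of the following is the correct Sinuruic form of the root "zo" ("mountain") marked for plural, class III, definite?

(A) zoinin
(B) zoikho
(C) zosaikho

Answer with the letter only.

B

noun class = class III: zero marking, form stays zo.
Attach number plural -i → zoi.
Attach definiteness definite -kho → zoikho.
Nasal assimilation: no change.
So the correct form is zoikho, option (B).
(C) zosaikho is wrong: it uses class IV instead of class III for noun class.
(A) zoinin is wrong: it uses indefinite instead of definite for definiteness.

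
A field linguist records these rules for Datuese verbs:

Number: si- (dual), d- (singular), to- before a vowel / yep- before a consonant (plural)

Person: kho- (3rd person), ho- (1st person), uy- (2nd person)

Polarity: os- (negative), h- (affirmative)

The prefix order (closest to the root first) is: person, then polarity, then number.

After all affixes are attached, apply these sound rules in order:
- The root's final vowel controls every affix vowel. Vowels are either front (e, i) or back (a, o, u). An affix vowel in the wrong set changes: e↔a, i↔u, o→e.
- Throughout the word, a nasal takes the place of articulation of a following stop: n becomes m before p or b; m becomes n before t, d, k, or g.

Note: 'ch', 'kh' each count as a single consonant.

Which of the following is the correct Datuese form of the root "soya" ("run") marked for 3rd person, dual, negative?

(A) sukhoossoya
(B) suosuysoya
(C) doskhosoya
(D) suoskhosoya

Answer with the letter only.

Attach person 3rd person kho- → khosoya.
Attach polarity negative os- → oskhosoya.
Attach number dual si- → sioskhosoya.
Apply vowel harmony: sioskhosoya → suoskhosoya.
Nasal assimilation: no change.
So the correct form is suoskhosoya, option (D).
(B) suosuysoya is wrong: it uses 2nd person instead of 3rd person for person.
(C) doskhosoya is wrong: it uses singular instead of dual for number.
(A) sukhoossoya is wrong: it has the affixes in the wrong order.

D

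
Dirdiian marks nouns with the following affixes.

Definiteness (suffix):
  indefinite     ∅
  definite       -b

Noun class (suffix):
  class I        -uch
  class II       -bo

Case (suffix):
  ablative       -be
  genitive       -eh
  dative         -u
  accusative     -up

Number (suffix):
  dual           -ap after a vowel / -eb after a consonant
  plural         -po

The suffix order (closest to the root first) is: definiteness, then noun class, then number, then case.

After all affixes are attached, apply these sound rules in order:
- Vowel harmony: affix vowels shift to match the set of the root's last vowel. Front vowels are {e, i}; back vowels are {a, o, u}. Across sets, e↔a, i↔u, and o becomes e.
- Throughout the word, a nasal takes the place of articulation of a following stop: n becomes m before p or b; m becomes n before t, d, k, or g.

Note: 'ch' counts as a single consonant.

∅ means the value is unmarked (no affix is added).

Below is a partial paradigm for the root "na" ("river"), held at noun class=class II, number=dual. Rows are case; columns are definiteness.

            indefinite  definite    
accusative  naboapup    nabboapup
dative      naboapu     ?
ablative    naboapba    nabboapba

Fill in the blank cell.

Attach definiteness definite -b → nab.
Attach noun class class II -bo → nabbo.
Attach number dual -ap (after vowel 'o') → nabboap.
Attach case dative -u → nabboapu.
Vowel harmony: no change.
Nasal assimilation: no change.

nabboapu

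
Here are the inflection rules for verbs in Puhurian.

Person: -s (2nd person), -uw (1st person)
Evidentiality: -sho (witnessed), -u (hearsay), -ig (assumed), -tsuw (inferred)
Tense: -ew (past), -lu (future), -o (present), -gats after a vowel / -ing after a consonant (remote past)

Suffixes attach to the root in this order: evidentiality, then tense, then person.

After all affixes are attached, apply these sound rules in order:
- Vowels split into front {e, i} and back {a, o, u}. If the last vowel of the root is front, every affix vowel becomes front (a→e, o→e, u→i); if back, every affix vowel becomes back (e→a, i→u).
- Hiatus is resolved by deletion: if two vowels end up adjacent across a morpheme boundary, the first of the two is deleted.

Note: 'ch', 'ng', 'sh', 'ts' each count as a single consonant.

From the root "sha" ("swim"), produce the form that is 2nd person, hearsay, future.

shulus

Attach evidentiality hearsay -u → shau.
Attach tense future -lu → shaulu.
Attach person 2nd person -s → shaulus.
Vowel harmony: no change.
Apply vowel deletion: shaulus → shulus.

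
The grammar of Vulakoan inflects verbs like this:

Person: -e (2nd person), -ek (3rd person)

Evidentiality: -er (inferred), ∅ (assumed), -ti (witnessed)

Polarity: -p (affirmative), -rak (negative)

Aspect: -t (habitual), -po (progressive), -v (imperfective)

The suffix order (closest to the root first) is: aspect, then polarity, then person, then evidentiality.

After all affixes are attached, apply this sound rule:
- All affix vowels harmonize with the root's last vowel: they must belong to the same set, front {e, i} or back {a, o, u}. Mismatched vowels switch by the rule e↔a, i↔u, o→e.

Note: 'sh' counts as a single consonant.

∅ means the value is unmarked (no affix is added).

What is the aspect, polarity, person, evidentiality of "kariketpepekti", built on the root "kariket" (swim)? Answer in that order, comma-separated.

Segment: kariket-po-p-ek-ti.
aspect: -po → progressive.
polarity: -p → affirmative.
person: -ek → 3rd person.
evidentiality: -ti → witnessed.

progressive, affirmative, 3rd person, witnessed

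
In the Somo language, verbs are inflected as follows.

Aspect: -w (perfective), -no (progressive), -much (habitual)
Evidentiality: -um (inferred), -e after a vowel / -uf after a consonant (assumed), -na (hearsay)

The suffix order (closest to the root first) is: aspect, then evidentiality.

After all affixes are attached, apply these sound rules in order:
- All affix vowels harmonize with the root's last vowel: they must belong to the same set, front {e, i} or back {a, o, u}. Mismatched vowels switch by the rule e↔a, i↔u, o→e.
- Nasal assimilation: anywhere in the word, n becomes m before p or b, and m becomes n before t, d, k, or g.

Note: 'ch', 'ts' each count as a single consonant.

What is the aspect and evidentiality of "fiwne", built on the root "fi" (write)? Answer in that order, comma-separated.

Segment: fi-w-na.
aspect: -w → perfective.
evidentiality: -na → hearsay.

perfective, hearsay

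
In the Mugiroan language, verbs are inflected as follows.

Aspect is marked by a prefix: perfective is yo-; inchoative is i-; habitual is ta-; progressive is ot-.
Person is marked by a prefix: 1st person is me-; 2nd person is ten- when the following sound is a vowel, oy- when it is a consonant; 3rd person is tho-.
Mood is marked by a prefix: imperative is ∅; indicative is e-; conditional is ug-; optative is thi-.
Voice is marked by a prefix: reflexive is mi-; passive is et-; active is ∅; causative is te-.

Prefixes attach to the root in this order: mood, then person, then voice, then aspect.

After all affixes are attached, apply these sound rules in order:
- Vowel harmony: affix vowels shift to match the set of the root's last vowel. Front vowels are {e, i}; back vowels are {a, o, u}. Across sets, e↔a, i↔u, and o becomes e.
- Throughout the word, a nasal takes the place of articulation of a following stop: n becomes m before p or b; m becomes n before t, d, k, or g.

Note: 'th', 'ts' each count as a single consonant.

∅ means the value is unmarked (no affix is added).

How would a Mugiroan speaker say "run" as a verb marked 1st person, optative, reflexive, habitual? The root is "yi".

Attach mood optative thi- → thiyi.
Attach person 1st person me- → methiyi.
Attach voice reflexive mi- → mimethiyi.
Attach aspect habitual ta- → tamimethiyi.
Apply vowel harmony: tamimethiyi → temimethiyi.
Nasal assimilation: no change.

temimethiyi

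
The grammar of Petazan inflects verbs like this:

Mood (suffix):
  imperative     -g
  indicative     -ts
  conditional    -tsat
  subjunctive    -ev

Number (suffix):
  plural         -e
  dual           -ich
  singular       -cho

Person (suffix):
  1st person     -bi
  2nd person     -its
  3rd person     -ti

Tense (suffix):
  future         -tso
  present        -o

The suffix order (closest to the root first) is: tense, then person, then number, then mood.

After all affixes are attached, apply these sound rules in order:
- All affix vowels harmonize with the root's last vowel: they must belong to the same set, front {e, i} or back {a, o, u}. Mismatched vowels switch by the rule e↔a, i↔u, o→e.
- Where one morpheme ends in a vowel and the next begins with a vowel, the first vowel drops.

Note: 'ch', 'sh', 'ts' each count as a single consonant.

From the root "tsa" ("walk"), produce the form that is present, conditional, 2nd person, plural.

tsutsatsat

Attach tense present -o → tsao.
Attach person 2nd person -its → tsaoits.
Attach number plural -e → tsaoitse.
Attach mood conditional -tsat → tsaoitsetsat.
Apply vowel harmony: tsaoitsetsat → tsaoutsatsat.
Apply vowel deletion: tsaoutsatsat → tsutsatsat.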